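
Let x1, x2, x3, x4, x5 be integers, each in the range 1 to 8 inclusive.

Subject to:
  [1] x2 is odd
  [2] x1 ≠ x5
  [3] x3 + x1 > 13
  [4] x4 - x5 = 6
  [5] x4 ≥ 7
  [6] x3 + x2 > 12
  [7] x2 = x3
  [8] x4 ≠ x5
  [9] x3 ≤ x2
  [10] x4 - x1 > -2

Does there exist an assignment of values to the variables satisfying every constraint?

One satisfying assignment is x1 = 8, x2 = 7, x3 = 7, x4 = 7, x5 = 1.
For the less obvious constraints — constraint 3: x3 + x1 = 15; constraint 4: x4 - x5 = 6 — and the others hold by inspection.

Satisfiable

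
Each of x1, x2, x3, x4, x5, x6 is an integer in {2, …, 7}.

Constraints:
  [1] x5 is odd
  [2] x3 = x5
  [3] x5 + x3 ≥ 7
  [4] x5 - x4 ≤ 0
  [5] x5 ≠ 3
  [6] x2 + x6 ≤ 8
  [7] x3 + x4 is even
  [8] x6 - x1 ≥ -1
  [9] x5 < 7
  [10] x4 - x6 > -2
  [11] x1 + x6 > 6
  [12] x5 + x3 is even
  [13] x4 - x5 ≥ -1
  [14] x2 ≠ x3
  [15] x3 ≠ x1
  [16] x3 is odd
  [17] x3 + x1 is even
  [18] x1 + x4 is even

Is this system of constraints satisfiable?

Satisfiable

The assignment x1 = 3, x2 = 2, x3 = 5, x4 = 5, x5 = 5, x6 = 5 works:
  constraint 3 holds since x5 + x3 = 10.
  constraint 4 holds since x5 - x4 = 0.
The rest check out directly.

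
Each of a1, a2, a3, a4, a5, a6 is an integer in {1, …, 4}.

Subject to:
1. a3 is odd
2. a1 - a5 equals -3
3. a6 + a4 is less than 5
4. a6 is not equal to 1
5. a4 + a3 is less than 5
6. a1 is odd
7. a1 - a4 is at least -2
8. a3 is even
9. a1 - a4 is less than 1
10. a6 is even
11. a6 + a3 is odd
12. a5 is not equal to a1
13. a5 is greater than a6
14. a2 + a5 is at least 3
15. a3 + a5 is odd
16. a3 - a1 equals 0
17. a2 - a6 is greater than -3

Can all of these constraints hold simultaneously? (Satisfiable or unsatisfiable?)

Constraint 10 makes a6 even and constraint 8 makes a3 even, so a6 + a3 must be even. Constraint 11 says a6 + a3 is odd — contradiction.

Unsatisfiable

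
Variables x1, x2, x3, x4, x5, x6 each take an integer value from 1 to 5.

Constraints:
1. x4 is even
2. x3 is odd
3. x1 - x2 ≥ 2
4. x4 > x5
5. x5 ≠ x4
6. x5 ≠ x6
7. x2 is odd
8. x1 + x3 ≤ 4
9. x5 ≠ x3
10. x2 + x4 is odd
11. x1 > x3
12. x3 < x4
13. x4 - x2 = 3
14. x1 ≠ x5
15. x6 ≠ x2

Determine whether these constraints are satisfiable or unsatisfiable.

Satisfiable

Setting (x1, x2, x3, x4, x5, x6) = (3, 1, 1, 4, 2, 4) satisfies everything: constraint 3: x1 - x2 = 2; constraint 8: x1 + x3 = 4, and the others follow.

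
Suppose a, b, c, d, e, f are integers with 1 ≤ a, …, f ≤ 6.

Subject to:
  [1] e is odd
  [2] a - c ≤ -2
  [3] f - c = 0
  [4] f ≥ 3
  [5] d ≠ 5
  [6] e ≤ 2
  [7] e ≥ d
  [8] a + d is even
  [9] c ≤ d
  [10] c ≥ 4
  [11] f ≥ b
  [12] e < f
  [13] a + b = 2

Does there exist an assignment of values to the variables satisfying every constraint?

Unsatisfiable

From constraints 9 and 10: d ≥ c and c ≥ 4, so d ≥ 4. From constraints 6 and 7: d ≤ e and e ≤ 2, so d ≤ 2. But 2 < 4, so no value of d works.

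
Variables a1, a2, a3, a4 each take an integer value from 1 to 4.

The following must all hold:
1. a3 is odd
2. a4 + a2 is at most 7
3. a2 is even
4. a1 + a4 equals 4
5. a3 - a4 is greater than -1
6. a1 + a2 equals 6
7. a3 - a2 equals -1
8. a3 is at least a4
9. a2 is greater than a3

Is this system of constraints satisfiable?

Setting (a1, a2, a3, a4) = (2, 4, 3, 2) satisfies everything: constraint 2: a4 + a2 = 6; constraint 4: a1 + a4 = 4, and the others follow.

Satisfiable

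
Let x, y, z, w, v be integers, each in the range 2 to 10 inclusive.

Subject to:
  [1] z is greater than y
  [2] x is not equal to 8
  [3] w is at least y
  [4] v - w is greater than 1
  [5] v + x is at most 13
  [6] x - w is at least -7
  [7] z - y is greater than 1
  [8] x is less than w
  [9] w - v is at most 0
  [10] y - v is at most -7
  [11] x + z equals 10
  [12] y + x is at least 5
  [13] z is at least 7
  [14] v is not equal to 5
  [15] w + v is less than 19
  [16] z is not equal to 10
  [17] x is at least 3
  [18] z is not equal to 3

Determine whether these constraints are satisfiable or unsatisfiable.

Take x = 3, y = 3, z = 7, w = 7, v = 10. Then constraint 4: v - w = 3; constraint 5: v + x = 13; constraint 6: x - w = -4, and every other listed constraint is also met.

Satisfiable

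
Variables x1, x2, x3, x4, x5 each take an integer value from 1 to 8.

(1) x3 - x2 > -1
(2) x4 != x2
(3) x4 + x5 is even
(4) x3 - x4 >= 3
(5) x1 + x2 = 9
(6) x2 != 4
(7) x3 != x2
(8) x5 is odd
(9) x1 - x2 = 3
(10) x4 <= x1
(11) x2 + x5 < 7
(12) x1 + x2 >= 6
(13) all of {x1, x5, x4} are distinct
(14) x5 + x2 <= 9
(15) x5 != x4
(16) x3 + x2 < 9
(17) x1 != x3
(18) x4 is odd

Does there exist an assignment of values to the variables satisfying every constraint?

Satisfiable

Take x1 = 6, x2 = 3, x3 = 4, x4 = 1, x5 = 3. Then constraint 1: x3 - x2 = 1; constraint 4: x3 - x4 = 3; constraint 5: x1 + x2 = 9, and every other listed constraint is also met.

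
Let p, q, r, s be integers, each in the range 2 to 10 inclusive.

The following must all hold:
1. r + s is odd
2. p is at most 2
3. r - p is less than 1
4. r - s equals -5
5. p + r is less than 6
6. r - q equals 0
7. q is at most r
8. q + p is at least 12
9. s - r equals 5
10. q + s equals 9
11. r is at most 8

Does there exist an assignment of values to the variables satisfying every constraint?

Unsatisfiable

From constraints 7 and 11: q ≤ r ≤ 8. From constraint 2: p ≤ 2. Hence q + p ≤ 10. But constraint 8 requires q + p ≥ 12, and 12 > 10. Contradiction.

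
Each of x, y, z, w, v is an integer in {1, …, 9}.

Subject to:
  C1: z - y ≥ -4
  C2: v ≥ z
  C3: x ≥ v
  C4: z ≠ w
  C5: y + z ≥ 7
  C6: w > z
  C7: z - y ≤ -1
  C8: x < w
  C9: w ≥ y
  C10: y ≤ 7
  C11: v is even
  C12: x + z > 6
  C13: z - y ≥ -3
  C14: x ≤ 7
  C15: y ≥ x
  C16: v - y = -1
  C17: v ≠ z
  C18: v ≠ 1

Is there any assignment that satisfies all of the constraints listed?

Take x = 5, y = 5, z = 2, w = 7, v = 4. Then constraint 1: z - y = -3; constraint 5: y + z = 7, and every other listed constraint is also met.

Satisfiable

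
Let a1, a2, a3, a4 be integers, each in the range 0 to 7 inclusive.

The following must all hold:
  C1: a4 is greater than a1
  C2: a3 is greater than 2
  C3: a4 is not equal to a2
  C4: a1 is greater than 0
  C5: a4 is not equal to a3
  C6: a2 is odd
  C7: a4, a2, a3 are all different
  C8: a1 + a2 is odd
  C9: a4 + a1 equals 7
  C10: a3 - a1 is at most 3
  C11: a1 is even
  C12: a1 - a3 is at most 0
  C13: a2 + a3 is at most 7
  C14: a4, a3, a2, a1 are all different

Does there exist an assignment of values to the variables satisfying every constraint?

Try a1 = 2, a2 = 1, a3 = 3, a4 = 5.
Check constraint 9: a4 + a1 = 7; constraint 10: a3 - a1 = 1; constraint 12: a1 - a3 = -1. The remaining constraints are straightforward to verify.

Satisfiable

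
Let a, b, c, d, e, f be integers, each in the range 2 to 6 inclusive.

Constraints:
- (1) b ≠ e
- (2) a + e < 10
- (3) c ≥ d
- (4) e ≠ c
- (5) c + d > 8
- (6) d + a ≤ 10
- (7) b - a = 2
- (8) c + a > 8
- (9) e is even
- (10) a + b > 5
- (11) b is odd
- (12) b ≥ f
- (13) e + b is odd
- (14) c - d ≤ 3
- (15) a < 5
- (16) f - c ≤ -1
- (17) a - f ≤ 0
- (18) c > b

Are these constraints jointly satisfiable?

Satisfiable

One satisfying assignment is a = 3, b = 5, c = 6, d = 5, e = 4, f = 5.
For the less obvious constraints — constraint 2: a + e = 7; constraint 5: c + d = 11 — and the others hold by inspection.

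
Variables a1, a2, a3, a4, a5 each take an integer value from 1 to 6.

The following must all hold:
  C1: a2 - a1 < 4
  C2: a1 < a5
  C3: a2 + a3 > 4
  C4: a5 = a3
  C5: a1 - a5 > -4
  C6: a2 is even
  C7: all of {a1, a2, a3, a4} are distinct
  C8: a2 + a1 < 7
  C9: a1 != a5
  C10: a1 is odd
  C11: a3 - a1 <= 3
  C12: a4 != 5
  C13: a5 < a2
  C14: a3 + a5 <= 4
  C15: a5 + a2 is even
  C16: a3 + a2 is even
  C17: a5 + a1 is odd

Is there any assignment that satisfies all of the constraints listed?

Try a1 = 1, a2 = 4, a3 = 2, a4 = 6, a5 = 2.
Check constraint 1: a2 - a1 = 3; constraint 3: a2 + a3 = 6. The remaining constraints are straightforward to verify.

Satisfiable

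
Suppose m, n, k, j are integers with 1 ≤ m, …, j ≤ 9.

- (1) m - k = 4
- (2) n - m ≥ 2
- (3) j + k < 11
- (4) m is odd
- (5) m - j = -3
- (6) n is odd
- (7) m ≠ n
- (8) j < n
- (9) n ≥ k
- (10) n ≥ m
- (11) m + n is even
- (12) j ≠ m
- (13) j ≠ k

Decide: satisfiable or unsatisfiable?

Satisfiable

Try m = 5, n = 9, k = 1, j = 8.
Check constraint 1: m - k = 4; constraint 2: n - m = 4. The remaining constraints are straightforward to verify.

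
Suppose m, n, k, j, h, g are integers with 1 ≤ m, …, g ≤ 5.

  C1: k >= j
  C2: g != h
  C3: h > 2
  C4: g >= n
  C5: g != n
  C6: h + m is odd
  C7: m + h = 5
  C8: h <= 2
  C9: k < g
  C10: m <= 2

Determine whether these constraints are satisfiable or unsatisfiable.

From constraint 10: m ≤ 2. From constraint 8: h ≤ 2. Hence m + h ≤ 4. But constraint 7 requires m + h = 5, and 5 > 4. Contradiction.

Unsatisfiable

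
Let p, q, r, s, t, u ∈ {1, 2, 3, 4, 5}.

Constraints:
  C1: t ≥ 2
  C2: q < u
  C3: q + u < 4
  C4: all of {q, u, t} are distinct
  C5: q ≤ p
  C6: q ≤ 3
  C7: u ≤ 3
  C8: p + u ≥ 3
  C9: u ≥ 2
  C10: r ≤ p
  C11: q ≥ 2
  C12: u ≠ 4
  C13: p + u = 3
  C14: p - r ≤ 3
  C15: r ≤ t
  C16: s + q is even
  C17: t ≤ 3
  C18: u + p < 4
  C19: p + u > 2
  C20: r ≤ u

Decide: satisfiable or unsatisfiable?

Unsatisfiable

Constraints 1, 6, 7, 9, 11, and 17 confine each of q, u, t to the 2 values {2, 3}.
Constraint 4 requires all 3 of them to be distinct, but only 2 values are available — impossible by the pigeonhole principle.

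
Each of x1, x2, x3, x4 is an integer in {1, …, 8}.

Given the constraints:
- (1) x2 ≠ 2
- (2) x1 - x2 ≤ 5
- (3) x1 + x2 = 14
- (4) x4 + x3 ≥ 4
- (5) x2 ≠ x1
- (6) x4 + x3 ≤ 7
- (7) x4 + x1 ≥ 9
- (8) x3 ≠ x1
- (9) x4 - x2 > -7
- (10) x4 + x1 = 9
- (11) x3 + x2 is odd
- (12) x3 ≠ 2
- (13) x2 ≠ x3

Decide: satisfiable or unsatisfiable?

Setting (x1, x2, x3, x4) = (8, 6, 3, 1) satisfies everything: constraint 2: x1 - x2 = 2; constraint 3: x1 + x2 = 14; constraint 4: x4 + x3 = 4, and the others follow.

Satisfiable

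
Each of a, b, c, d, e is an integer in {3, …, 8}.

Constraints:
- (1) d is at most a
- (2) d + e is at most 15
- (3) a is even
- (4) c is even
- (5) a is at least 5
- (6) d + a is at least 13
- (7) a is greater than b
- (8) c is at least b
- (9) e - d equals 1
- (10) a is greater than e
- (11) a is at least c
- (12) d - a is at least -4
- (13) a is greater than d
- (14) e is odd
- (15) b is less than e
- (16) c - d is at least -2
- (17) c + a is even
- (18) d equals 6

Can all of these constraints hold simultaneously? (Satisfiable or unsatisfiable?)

Satisfiable

One satisfying assignment is a = 8, b = 3, c = 6, d = 6, e = 7.
For the less obvious constraints — constraint 2: d + e = 13; constraint 6: d + a = 14 — and the others hold by inspection.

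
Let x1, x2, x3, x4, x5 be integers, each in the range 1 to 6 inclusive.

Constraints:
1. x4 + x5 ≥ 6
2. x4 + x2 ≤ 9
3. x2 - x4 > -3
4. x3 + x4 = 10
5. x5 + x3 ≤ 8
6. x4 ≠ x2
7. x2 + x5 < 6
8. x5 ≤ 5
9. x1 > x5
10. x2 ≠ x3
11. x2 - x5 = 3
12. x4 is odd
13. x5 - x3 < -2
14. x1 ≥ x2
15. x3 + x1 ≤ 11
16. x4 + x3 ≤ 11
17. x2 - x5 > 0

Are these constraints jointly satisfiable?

Satisfiable

The assignment x1 = 5, x2 = 4, x3 = 5, x4 = 5, x5 = 1 works:
  constraint 1 holds since x4 + x5 = 6.
  constraint 2 holds since x4 + x2 = 9.
The rest check out directly.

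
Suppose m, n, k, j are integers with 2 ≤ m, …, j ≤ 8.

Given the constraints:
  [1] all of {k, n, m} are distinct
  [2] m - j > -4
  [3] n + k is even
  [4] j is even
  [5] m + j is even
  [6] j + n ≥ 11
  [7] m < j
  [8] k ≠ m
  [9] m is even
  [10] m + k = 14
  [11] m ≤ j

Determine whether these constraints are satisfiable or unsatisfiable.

The assignment m = 6, n = 4, k = 8, j = 8 works:
  constraint 2 holds since m - j = -2.
  constraint 6 holds since j + n = 12.
The rest check out directly.

Satisfiable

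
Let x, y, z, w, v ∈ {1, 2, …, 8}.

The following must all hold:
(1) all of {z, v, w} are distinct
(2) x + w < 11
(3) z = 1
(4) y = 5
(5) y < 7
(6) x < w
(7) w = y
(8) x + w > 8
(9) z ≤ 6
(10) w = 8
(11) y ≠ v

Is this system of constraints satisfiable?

Constraint 10 fixes w = 8 and constraint 4 fixes y = 5, but constraint 7 requires w = y. Since 8 ≠ 5, contradiction.

Unsatisfiable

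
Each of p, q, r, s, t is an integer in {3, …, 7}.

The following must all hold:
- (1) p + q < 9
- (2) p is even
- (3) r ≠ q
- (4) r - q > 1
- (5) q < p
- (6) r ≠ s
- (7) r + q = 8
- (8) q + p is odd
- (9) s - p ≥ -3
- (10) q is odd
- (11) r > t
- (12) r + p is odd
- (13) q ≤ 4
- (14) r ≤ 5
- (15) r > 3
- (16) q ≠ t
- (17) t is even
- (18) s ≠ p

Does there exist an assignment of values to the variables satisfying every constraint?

Try p = 4, q = 3, r = 5, s = 3, t = 4.
Check constraint 1: p + q = 7; constraint 4: r - q = 2. The remaining constraints are straightforward to verify.

Satisfiable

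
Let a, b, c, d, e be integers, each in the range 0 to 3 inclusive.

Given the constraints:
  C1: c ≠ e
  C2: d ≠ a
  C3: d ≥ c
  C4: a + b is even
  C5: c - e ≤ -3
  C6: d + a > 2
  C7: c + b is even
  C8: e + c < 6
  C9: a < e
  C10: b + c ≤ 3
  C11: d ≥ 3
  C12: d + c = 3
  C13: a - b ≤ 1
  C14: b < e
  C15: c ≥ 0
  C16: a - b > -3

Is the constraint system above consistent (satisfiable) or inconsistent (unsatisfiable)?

Satisfiable

Setting (a, b, c, d, e) = (0, 2, 0, 3, 3) satisfies everything: constraint 5: c - e = -3; constraint 6: d + a = 3; constraint 8: e + c = 3, and the others follow.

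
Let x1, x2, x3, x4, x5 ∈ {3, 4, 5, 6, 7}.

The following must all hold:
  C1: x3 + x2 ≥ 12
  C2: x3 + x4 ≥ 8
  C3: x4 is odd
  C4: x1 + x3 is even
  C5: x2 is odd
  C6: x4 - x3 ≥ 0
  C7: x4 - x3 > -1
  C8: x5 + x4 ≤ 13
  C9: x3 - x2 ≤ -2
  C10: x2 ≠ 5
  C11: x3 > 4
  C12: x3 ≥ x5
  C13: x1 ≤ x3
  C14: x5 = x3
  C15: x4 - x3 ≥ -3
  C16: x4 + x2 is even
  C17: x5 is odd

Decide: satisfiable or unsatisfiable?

Satisfiable

Try x1 = 3, x2 = 7, x3 = 5, x4 = 5, x5 = 5.
Check constraint 1: x3 + x2 = 12; constraint 2: x3 + x4 = 10; constraint 6: x4 - x3 = 0. The remaining constraints are straightforward to verify.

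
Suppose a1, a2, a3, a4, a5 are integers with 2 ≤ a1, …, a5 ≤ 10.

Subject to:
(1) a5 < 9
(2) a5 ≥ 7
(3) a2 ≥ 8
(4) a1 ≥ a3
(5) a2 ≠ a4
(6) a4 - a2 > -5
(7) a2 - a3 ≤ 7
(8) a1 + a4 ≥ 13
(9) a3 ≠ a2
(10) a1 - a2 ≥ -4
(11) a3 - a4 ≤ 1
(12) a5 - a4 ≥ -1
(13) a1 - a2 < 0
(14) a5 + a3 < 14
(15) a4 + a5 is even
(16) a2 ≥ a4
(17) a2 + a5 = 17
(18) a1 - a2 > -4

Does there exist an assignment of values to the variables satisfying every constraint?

Satisfiable

Take a1 = 7, a2 = 9, a3 = 4, a4 = 6, a5 = 8. Then constraint 6: a4 - a2 = -3; constraint 7: a2 - a3 = 5; constraint 8: a1 + a4 = 13, and every other listed constraint is also met.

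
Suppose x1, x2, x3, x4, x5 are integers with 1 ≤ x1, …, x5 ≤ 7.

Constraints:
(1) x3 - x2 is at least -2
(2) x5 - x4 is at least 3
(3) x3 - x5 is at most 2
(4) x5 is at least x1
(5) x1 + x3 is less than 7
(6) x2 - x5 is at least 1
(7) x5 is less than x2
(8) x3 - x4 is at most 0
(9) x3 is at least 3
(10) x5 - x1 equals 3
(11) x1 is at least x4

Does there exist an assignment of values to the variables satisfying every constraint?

Unsatisfiable

Constraints 1, 2, 6, and 8 give x4 − x3 ≥ 0, x3 − x2 ≥ -2, x2 − x5 ≥ 1, x5 − x4 ≥ 3.
Adding all 4 inequalities: the left sides telescope to 0, and the right sides sum to 0 + (-2) + 1 + 3 = 2. So 0 ≥ 2, which is false.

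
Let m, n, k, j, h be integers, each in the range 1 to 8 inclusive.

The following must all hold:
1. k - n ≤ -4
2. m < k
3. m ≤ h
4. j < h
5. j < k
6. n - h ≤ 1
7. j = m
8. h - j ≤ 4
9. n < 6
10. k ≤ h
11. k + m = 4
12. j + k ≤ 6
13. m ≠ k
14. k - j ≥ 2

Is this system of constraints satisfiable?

Constraints 1, 6, 8, and 14 give n − k ≥ 4, k − j ≥ 2, j − h ≥ -4, h − n ≥ -1.
Adding all 4 inequalities: the left sides telescope to 0, and the right sides sum to 4 + 2 + (-4) + (-1) = 1. So 0 ≥ 1, which is false.

Unsatisfiable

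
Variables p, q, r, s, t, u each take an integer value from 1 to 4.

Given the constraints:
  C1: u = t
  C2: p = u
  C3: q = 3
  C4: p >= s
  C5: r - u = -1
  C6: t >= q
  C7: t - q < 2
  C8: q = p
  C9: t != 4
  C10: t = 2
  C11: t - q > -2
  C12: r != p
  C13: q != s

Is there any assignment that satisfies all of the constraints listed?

Unsatisfiable

Constraint 3 fixes q = 3 and constraint 10 fixes t = 2. Constraints 1, 2, and 8 give q = p = u = t, so q = t. But 3 ≠ 2 — contradiction.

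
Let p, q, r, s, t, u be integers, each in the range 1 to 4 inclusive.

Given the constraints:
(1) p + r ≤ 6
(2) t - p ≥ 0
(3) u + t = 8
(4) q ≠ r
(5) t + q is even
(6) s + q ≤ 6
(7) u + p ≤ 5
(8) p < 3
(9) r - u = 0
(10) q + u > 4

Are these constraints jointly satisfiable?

Satisfiable

One satisfying assignment is p = 1, q = 2, r = 4, s = 3, t = 4, u = 4.
For the less obvious constraints — constraint 1: p + r = 5; constraint 2: t - p = 3; constraint 3: u + t = 8 — and the others hold by inspection.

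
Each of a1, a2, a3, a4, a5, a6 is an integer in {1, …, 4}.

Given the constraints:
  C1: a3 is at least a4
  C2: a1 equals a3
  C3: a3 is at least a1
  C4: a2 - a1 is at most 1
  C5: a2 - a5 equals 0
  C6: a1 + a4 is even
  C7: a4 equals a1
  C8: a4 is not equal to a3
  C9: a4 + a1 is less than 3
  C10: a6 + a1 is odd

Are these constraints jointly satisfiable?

From constraints 2 and 7, a4 = a1 = a3, so a4 = a3. But constraint 8 says a4 ≠ a3. Contradiction.

Unsatisfiable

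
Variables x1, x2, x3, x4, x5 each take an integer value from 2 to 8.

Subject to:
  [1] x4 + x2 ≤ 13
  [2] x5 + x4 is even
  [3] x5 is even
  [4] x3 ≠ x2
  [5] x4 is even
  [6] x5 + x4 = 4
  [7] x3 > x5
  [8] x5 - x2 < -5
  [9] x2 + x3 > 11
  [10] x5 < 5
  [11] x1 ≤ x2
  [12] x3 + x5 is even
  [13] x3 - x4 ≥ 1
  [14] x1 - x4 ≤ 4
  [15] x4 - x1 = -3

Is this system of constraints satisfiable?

Take x1 = 5, x2 = 8, x3 = 6, x4 = 2, x5 = 2. Then constraint 1: x4 + x2 = 10; constraint 6: x5 + x4 = 4, and every other listed constraint is also met.

Satisfiable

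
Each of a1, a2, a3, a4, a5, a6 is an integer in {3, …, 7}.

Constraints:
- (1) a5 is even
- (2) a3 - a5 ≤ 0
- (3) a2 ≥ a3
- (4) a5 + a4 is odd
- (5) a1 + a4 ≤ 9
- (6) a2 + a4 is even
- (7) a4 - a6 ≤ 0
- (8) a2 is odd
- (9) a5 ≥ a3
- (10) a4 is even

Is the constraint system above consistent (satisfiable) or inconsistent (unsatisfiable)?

Unsatisfiable

Constraint 1 makes a5 even and constraint 10 makes a4 even, so a5 + a4 must be even. Constraint 4 says a5 + a4 is odd — contradiction.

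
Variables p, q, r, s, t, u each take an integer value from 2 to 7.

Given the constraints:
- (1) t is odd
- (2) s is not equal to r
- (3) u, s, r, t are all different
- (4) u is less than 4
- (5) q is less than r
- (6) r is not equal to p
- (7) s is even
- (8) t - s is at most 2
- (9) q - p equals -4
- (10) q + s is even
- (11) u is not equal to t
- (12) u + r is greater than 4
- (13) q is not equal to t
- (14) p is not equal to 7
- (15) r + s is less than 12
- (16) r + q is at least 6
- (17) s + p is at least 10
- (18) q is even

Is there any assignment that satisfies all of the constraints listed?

Satisfiable

Take p = 6, q = 2, r = 4, s = 6, t = 7, u = 2. Then constraint 8: t - s = 1; constraint 9: q - p = -4, and every other listed constraint is also met.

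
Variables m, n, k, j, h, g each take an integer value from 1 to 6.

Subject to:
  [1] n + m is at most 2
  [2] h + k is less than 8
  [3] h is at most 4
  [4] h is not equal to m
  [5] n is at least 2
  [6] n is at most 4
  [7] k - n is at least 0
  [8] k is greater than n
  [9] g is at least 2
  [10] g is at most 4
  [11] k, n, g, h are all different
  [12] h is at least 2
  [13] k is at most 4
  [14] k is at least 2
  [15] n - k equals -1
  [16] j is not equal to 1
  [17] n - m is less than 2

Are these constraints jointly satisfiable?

Unsatisfiable

Constraints 3, 5, 6, 9, 10, 12, 13, and 14 confine each of k, n, g, h to the 3 values {2, …, 4}.
Constraint 11 requires all 4 of them to be distinct, but only 3 values are available — impossible by the pigeonhole principle.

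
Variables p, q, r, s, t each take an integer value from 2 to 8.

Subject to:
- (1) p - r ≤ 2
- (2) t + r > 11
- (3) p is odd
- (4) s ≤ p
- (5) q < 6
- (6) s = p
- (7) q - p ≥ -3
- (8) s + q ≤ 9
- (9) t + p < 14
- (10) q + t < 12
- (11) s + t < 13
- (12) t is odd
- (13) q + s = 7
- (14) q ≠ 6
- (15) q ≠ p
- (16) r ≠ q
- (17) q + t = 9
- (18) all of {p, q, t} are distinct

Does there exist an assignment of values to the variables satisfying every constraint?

Satisfiable

Setting (p, q, r, s, t) = (5, 2, 5, 5, 7) satisfies everything: constraint 1: p - r = 0; constraint 2: t + r = 12, and the others follow.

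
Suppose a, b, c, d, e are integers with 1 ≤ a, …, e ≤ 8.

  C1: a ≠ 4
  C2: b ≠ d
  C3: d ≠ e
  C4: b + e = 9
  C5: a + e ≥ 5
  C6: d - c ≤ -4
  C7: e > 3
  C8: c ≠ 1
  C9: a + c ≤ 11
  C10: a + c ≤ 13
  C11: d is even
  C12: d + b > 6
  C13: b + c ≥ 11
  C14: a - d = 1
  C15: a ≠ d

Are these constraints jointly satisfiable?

Setting (a, b, c, d, e) = (3, 5, 7, 2, 4) satisfies everything: constraint 4: b + e = 9; constraint 5: a + e = 7, and the others follow.

Satisfiable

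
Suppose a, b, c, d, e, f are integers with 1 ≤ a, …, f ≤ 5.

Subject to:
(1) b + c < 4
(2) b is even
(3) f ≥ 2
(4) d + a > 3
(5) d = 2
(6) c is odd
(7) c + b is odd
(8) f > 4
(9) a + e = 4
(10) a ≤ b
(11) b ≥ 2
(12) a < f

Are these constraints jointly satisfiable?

The assignment a = 2, b = 2, c = 1, d = 2, e = 2, f = 5 works:
  constraint 1 holds since b + c = 3.
  constraint 4 holds since d + a = 4.
The rest check out directly.

Satisfiable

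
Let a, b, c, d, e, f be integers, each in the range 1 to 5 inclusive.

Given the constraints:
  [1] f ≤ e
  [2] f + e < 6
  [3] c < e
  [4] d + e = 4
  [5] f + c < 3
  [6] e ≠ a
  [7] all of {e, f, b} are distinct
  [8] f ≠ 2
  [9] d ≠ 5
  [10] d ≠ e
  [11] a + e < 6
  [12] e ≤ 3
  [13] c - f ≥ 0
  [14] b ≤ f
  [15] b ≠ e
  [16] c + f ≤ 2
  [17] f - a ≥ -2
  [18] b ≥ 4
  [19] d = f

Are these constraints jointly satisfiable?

From constraints 14 and 18: f ≥ b and b ≥ 4, so f ≥ 4. From constraints 1 and 12: f ≤ e and e ≤ 3, so f ≤ 3. But 3 < 4, so no value of f works.

Unsatisfiable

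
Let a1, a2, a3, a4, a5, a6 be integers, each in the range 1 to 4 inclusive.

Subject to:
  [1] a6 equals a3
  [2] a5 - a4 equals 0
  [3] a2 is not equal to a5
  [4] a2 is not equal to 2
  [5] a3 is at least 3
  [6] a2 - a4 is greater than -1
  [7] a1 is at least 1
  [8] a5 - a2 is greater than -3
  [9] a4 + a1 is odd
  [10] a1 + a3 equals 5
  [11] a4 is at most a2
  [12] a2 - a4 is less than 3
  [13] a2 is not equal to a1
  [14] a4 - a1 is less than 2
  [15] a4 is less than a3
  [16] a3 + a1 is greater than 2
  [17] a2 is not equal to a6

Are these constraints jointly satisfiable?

One satisfying assignment is a1 = 1, a2 = 3, a3 = 4, a4 = 2, a5 = 2, a6 = 4.
For the less obvious constraints — constraint 2: a5 - a4 = 0; constraint 6: a2 - a4 = 1 — and the others hold by inspection.

Satisfiable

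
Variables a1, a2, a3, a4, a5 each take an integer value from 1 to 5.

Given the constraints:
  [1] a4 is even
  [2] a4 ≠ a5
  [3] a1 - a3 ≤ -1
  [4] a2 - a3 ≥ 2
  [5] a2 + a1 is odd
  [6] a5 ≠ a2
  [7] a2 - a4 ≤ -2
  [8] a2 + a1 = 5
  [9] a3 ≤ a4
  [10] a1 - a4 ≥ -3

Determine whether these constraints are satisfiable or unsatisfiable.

Unsatisfiable

Constraints 3, 4, 7, and 10 give a2 − a3 ≥ 2, a3 − a1 ≥ 1, a1 − a4 ≥ -3, a4 − a2 ≥ 2.
Adding all 4 inequalities: the left sides telescope to 0, and the right sides sum to 2 + 1 + (-3) + 2 = 2. So 0 ≥ 2, which is false.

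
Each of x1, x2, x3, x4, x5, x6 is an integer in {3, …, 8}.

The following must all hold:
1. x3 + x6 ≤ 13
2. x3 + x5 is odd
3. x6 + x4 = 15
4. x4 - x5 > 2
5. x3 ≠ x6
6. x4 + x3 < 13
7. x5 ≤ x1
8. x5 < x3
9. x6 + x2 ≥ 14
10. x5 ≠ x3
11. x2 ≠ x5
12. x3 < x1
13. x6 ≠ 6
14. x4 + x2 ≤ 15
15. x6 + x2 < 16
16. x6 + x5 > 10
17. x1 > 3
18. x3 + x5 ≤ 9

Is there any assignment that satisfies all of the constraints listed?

Satisfiable

The assignment x1 = 8, x2 = 6, x3 = 4, x4 = 7, x5 = 3, x6 = 8 works:
  constraint 1 holds since x3 + x6 = 12.
  constraint 3 holds since x6 + x4 = 15.
  constraint 4 holds since x4 - x5 = 4.
The rest check out directly.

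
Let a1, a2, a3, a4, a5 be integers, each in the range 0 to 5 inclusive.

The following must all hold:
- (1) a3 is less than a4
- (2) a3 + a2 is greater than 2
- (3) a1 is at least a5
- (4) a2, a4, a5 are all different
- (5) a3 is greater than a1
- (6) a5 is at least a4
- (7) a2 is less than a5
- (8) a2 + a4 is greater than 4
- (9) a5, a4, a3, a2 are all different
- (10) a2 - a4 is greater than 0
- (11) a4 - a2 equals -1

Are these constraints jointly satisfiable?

Unsatisfiable

Constraints 1, 3, 5, 7, and 10 give a4 < a2, a2 < a5, a5 ≤ a1, a1 < a3, a3 < a4. Chaining: a4 < a2 < a5 ≤ a1 < a3 < a4, which forces a4 < a4 — impossible.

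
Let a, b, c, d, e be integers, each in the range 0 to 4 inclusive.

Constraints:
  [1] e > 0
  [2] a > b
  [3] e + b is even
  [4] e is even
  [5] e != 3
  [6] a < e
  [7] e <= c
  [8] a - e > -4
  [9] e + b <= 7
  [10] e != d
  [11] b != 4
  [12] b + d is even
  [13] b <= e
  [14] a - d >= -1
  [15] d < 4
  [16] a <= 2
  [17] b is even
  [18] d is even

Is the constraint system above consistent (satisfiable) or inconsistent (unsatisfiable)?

Satisfiable

The assignment a = 2, b = 0, c = 4, d = 2, e = 4 works:
  constraint 8 holds since a - e = -2.
  constraint 9 holds since e + b = 4.
  constraint 14 holds since a - d = 0.
The rest check out directly.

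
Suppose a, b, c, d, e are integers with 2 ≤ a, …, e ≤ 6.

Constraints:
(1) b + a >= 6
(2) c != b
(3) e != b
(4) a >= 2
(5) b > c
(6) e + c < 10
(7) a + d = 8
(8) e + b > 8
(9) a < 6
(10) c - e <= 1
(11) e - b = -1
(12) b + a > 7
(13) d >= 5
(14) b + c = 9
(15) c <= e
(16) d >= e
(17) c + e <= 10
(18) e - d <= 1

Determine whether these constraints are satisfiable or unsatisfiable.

Satisfiable

Take a = 3, b = 5, c = 4, d = 5, e = 4. Then constraint 1: b + a = 8; constraint 6: e + c = 8; constraint 7: a + d = 8, and every other listed constraint is also met.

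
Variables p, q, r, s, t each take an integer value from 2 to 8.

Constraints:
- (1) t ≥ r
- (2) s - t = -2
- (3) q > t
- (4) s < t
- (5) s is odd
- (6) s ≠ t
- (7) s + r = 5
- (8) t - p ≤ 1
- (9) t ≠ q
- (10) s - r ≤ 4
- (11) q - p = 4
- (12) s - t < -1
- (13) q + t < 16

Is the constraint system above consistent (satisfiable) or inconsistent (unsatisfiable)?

Setting (p, q, r, s, t) = (4, 8, 2, 3, 5) satisfies everything: constraint 2: s - t = -2; constraint 7: s + r = 5, and the others follow.

Satisfiable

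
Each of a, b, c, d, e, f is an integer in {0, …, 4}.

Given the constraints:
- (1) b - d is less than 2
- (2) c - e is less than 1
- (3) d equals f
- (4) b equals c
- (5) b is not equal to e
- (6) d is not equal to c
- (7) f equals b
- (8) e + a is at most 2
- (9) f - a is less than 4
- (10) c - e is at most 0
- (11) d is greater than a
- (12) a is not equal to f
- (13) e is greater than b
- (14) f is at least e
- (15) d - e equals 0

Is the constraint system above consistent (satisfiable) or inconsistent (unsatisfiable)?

From constraints 3, 4, and 7, d = f = b = c, so d = c. But constraint 6 says d ≠ c. Contradiction.

Unsatisfiable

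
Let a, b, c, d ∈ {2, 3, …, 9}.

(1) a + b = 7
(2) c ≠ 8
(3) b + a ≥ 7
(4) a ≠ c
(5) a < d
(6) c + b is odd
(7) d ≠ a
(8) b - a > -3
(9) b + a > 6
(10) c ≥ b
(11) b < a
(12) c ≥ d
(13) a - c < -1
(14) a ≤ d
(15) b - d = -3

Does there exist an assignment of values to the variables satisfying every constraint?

The assignment a = 4, b = 3, c = 6, d = 6 works:
  constraint 1 holds since a + b = 7.
  constraint 3 holds since b + a = 7.
  constraint 8 holds since b - a = -1.
The rest check out directly.

Satisfiable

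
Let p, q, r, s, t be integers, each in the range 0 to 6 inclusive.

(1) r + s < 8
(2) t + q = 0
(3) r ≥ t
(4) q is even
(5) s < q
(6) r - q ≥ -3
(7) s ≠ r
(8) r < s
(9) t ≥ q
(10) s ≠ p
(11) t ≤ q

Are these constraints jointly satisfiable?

Constraints 3, 5, 8, and 9 give q ≤ t, t ≤ r, r < s, s < q. Chaining: q ≤ t ≤ r < s < q, which forces q < q — impossible.

Unsatisfiable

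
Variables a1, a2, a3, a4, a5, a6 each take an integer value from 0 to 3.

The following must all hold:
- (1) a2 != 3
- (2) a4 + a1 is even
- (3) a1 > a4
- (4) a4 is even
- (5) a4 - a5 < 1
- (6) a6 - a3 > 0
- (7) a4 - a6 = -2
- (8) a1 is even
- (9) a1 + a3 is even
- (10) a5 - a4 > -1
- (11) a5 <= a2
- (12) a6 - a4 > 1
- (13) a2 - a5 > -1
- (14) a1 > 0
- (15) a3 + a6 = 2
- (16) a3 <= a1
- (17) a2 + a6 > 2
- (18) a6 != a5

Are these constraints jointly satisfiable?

Take a1 = 2, a2 = 1, a3 = 0, a4 = 0, a5 = 1, a6 = 2. Then constraint 5: a4 - a5 = -1; constraint 6: a6 - a3 = 2; constraint 7: a4 - a6 = -2, and every other listed constraint is also met.

Satisfiable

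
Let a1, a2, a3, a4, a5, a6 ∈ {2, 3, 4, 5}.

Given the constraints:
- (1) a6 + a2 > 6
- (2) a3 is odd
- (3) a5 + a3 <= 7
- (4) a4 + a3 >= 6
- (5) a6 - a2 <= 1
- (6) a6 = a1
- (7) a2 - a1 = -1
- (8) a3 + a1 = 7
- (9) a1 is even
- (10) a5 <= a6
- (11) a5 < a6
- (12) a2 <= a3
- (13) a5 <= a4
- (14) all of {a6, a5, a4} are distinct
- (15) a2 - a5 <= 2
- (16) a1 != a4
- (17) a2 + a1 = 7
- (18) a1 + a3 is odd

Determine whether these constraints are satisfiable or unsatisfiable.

Take a1 = 4, a2 = 3, a3 = 3, a4 = 5, a5 = 3, a6 = 4. Then constraint 1: a6 + a2 = 7; constraint 3: a5 + a3 = 6; constraint 4: a4 + a3 = 8, and every other listed constraint is also met.

Satisfiable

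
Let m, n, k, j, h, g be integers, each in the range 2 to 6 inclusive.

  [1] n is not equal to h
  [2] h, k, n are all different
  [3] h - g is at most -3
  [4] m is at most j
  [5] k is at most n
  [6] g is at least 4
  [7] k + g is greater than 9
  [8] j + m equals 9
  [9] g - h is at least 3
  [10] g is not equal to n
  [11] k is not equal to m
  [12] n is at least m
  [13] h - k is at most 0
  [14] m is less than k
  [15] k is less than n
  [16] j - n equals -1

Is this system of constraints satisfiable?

Satisfiable

One satisfying assignment is m = 4, n = 6, k = 5, j = 5, h = 2, g = 5.
For the less obvious constraints — constraint 3: h - g = -3; constraint 7: k + g = 10; constraint 8: j + m = 9 — and the others hold by inspection.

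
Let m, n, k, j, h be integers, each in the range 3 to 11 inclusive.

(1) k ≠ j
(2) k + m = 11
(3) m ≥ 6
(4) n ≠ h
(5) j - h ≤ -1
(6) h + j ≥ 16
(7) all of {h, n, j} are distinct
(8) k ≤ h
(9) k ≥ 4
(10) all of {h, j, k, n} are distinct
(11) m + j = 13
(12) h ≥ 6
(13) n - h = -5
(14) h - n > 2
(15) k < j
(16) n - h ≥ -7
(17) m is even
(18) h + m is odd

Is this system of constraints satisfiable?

Satisfiable

One satisfying assignment is m = 6, n = 4, k = 5, j = 7, h = 9.
For the less obvious constraints — constraint 2: k + m = 11; constraint 5: j - h = -2 — and the others hold by inspection.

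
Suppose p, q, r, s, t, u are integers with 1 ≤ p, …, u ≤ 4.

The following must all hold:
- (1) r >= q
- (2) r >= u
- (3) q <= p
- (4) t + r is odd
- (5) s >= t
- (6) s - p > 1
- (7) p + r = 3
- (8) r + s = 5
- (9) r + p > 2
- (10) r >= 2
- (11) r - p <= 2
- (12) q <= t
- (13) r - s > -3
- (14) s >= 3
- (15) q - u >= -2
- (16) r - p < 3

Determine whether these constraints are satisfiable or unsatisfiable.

Satisfiable

Try p = 1, q = 1, r = 2, s = 3, t = 1, u = 2.
Check constraint 6: s - p = 2; constraint 7: p + r = 3. The remaining constraints are straightforward to verify.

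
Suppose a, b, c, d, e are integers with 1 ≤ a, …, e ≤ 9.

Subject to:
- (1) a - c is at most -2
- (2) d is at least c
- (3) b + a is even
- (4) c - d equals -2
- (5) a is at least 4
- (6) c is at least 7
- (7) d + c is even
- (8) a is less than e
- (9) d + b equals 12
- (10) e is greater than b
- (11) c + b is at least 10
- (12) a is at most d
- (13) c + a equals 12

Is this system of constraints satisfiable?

Satisfiable

Try a = 5, b = 3, c = 7, d = 9, e = 9.
Check constraint 1: a - c = -2; constraint 4: c - d = -2. The remaining constraints are straightforward to verify.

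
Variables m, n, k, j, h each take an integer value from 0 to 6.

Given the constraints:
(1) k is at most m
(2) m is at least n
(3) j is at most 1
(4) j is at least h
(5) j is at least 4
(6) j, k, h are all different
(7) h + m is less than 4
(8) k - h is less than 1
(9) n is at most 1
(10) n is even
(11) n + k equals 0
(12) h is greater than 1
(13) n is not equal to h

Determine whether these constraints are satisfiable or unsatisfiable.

Unsatisfiable

From constraint 12: h ≥ 2. From constraints 3 and 4: h ≤ j and j ≤ 1, so h ≤ 1. But 1 < 2, so no value of h works.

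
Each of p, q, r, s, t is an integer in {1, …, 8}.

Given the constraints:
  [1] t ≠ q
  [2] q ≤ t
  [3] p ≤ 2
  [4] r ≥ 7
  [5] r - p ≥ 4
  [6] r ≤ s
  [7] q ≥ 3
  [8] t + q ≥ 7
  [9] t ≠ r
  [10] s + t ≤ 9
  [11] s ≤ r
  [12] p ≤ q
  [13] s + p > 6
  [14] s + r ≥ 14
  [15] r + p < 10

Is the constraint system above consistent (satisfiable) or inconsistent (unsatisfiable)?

From constraints 4 and 6: s ≥ r ≥ 7. From constraints 2 and 7: t ≥ q ≥ 3. Hence s + t ≥ 10. But constraint 10 requires s + t ≤ 9, and 9 < 10. Contradiction.

Unsatisfiable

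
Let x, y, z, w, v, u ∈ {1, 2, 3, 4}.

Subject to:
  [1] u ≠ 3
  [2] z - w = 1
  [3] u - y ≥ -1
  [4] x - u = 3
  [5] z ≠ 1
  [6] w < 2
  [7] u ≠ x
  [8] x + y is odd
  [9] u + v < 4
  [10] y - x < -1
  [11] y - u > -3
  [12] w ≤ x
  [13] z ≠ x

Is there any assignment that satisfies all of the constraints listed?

Satisfiable

One satisfying assignment is x = 4, y = 1, z = 2, w = 1, v = 1, u = 1.
For the less obvious constraints — constraint 2: z - w = 1; constraint 3: u - y = 0 — and the others hold by inspection.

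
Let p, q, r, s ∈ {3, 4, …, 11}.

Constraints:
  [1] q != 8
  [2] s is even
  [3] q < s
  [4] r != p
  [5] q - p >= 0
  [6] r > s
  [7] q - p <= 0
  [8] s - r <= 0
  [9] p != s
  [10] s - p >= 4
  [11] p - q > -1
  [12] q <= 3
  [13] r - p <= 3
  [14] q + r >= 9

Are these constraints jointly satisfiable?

Unsatisfiable

Constraints 8, 10, and 13 give p − r ≥ -3, r − s ≥ 0, s − p ≥ 4.
Adding all 3 inequalities: the left sides telescope to 0, and the right sides sum to (-3) + 0 + 4 = 1. So 0 ≥ 1, which is false.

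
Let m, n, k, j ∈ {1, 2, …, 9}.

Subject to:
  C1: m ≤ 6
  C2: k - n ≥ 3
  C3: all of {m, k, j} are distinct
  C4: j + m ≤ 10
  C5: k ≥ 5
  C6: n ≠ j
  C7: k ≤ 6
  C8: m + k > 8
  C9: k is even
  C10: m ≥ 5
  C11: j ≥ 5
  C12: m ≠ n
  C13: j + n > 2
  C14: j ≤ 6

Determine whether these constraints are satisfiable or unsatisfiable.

Constraints 1, 5, 7, 10, 11, and 14 confine each of m, k, j to the 2 values {5, 6}.
Constraint 3 requires all 3 of them to be distinct, but only 2 values are available — impossible by the pigeonhole principle.

Unsatisfiable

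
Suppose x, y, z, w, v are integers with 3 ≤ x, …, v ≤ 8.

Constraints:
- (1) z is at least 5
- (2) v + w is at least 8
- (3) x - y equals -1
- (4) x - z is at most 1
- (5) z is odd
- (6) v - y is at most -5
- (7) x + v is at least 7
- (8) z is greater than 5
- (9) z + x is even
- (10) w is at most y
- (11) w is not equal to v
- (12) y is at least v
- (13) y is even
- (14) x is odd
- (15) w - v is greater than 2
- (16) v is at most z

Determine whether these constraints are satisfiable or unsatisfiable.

Setting (x, y, z, w, v) = (7, 8, 7, 8, 3) satisfies everything: constraint 2: v + w = 11; constraint 3: x - y = -1; constraint 4: x - z = 0, and the others follow.

Satisfiable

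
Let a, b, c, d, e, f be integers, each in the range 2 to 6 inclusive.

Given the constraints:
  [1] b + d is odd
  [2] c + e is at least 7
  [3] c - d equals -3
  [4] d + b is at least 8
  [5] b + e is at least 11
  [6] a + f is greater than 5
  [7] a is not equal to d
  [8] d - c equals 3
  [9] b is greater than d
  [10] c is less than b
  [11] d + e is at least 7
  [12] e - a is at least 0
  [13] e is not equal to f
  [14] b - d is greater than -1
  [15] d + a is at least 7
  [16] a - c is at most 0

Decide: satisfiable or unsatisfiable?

Satisfiable

One satisfying assignment is a = 2, b = 6, c = 2, d = 5, e = 5, f = 6.
For the less obvious constraints — constraint 2: c + e = 7; constraint 3: c - d = -3 — and the others hold by inspection.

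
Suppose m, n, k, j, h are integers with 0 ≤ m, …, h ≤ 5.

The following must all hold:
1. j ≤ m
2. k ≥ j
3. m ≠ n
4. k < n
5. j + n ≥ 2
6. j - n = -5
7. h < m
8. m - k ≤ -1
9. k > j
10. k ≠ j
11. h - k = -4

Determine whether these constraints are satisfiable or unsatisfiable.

The assignment m = 1, n = 5, k = 4, j = 0, h = 0 works:
  constraint 5 holds since j + n = 5.
  constraint 6 holds since j - n = -5.
  constraint 8 holds since m - k = -3.
The rest check out directly.

Satisfiable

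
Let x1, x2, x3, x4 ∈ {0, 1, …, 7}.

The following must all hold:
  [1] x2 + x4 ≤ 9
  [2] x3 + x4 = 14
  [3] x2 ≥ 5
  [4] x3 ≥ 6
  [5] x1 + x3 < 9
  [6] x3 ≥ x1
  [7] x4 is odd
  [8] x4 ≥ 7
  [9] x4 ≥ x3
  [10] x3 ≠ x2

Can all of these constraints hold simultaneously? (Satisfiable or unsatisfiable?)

Unsatisfiable

From constraint 3: x2 ≥ 5. From constraints 4 and 9: x4 ≥ x3 ≥ 6. Hence x2 + x4 ≥ 11. But constraint 1 requires x2 + x4 ≤ 9, and 9 < 11. Contradiction.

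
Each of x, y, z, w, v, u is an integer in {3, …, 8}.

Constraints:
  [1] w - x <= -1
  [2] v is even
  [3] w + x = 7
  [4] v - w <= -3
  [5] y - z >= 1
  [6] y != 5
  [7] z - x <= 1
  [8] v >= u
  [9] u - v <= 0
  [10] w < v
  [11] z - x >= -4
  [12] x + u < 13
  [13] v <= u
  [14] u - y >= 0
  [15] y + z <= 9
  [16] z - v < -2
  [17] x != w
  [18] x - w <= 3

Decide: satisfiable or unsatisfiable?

Constraints 1, 4, 5, 9, 11, and 14 give w − v ≥ 3, v − u ≥ 0, u − y ≥ 0, y − z ≥ 1, z − x ≥ -4, x − w ≥ 1.
Adding all 6 inequalities: the left sides telescope to 0, and the right sides sum to 3 + 0 + 0 + 1 + (-4) + 1 = 1. So 0 ≥ 1, which is false.

Unsatisfiable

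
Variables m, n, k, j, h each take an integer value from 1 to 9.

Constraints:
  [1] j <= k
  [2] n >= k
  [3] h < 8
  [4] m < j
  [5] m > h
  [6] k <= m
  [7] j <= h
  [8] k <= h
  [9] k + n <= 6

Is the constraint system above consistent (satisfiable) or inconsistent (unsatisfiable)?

Unsatisfiable

Constraints 1, 4, 5, and 8 give k ≤ h, h < m, m < j, j ≤ k. Chaining: k ≤ h < m < j ≤ k, which forces k < k — impossible.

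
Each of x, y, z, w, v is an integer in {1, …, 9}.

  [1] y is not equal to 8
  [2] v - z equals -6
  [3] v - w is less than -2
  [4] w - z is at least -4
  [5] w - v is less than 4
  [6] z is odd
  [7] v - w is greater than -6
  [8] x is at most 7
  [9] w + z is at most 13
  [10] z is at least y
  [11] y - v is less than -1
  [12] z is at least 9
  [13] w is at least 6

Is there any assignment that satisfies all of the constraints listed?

From constraint 13: w ≥ 6. From constraint 12: z ≥ 9. Hence w + z ≥ 15. But constraint 9 requires w + z ≤ 13, and 13 < 15. Contradiction.

Unsatisfiable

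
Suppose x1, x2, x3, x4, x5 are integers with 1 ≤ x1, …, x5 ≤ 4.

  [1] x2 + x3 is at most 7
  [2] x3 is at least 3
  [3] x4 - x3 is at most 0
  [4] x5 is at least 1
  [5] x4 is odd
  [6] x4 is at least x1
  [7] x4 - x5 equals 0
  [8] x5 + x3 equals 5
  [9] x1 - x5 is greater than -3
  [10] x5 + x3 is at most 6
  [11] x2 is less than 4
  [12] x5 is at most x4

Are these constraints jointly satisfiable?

The assignment x1 = 1, x2 = 1, x3 = 4, x4 = 1, x5 = 1 works:
  constraint 1 holds since x2 + x3 = 5.
  constraint 3 holds since x4 - x3 = -3.
The rest check out directly.

Satisfiable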